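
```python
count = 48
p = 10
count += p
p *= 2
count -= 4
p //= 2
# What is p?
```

Trace:
`count = 48` → count = 48
`p = 10` → p = 10
`count += p` → count = 58
`p *= 2` → p = 20
`count -= 4` → count = 54
`p //= 2` → p = 10
So p = 10

Answer: 10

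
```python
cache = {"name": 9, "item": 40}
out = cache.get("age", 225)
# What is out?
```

Trace:
`cache = {"name": 9, "item": 40}` → cache = {'name': 9, 'item': 40}
`out = cache.get("age", 225)` → out = 225
So out = 225

Answer: 225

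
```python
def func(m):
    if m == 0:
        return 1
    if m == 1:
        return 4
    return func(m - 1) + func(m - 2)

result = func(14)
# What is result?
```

Build up from base cases: func(0)=1, func(1)=4, func(2)=5, func(3)=9, func(4)=14, func(5)=23, func(6)=37, ..., func(14)=1741

Answer: 1741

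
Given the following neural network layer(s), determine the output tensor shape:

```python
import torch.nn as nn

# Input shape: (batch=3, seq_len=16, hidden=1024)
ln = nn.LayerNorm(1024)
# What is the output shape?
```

Input: (3, 16, 1024) -> Output: (3, 16, 1024)

Answer: (3, 16, 1024)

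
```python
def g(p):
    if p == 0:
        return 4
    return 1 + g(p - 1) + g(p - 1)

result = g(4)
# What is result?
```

g(p) = 1 + 2·g(p-1), g(0)=4. Closed form: (4+1)·2^4 - 1 = 79.

Answer: 79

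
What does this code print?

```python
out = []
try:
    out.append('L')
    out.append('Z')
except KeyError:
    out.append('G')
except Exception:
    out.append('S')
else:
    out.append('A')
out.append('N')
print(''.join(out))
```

Execution trace: 'L' (try body) → 'Z' (try body, no exception) → 'A' (else) → 'N' (after the try/except). Output: LZAN

Answer: LZAN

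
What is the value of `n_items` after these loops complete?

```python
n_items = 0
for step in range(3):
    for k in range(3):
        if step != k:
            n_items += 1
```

3² - 3 (exclude diagonal)
`n_items` takes the values: 0 → 1 → 2 → 3 → 4 → 5 → 6

Answer: 6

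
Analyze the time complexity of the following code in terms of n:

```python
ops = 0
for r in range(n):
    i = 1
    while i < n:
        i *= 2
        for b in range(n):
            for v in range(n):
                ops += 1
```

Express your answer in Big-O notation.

Each loop level contributes: n × log n × n × n. Multiplying the contributions gives O(n^3 log n).

Answer: O(n^3 log n)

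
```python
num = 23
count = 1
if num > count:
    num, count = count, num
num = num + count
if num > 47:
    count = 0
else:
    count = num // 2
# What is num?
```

Trace:
`num = 23` → num = 23
`count = 1` → count = 1
`if num > count: ...` → num > count is True → num = 1; count = 23
`num = num + count` → num = 24
`if num > 47: ...` → num > 47 is False, take else branch → count = 12
So num = 24

Answer: 24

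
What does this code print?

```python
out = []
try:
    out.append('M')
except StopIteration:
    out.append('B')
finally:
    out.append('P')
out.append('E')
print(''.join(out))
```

Execution trace: 'M' (try body, no exception) → 'P' (finally) → 'E' (after the try/except). Output: MPE

Answer: MPE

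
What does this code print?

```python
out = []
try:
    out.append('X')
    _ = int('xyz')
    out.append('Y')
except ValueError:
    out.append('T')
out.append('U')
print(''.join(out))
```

Execution trace: 'X' (try body) → 'T' (except ValueError) → 'U' (after the try/except). Output: XTU

Answer: XTU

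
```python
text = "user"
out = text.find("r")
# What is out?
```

Trace:
`text = "user"` → text = 'user'
`out = text.find("r")` → out = 3
So out = 3

Answer: 3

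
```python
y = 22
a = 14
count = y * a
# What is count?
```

Trace:
`y = 22` → y = 22
`a = 14` → a = 14
`count = y * a` → count = 308
So count = 308

Answer: 308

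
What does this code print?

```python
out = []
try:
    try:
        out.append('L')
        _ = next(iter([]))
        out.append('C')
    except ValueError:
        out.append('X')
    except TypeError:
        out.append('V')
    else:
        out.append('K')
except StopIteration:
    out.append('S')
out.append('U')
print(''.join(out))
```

Execution trace: 'L' (try body) → 'S' (outer except StopIteration) → 'U' (after the try/except). Output: LSU

Answer: LSU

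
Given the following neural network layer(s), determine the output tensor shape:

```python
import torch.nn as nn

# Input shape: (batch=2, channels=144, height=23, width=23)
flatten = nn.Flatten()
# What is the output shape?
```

Input: (2, 144, 23, 23) -> Output: (2, 76176)

Answer: (2, 76176)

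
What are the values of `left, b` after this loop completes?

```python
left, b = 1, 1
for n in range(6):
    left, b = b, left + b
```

Fibonacci: after 6 iterations
`left, b` takes the values: (1, 1) → (1, 2) → (2, 3) → (3, 5) → (5, 8) → (8, 13) → (13, 21)

Answer: 13, 21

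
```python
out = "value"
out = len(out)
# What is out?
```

Trace:
`out = "value"` → out = 'value'
`out = len(out)` → out = 5
So out = 5

Answer: 5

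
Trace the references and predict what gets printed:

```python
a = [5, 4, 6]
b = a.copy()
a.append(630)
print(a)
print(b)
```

Key concept: list.copy() creates independent copy.
Step by step:
`a = [5, 4, 6]` → a = [5, 4, 6]
`b = a.copy()` → b = [5, 4, 6]
`a.append(630)` → a = [5, 4, 6, 630]
`print(a)` → prints [5, 4, 6, 630]
`print(b)` → prints [5, 4, 6]

Answer:
[5, 4, 6, 630]
[5, 4, 6]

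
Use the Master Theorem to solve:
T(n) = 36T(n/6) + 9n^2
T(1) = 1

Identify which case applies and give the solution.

a=36, b=6, f(n)=9n^2. log_6(36) = 2. Since c=2 = 2, Case 2 applies: T(n) = Θ(n^log_b(a) · log n) = O(n^2 log n).

Answer: O(n^2 log n) - Case 2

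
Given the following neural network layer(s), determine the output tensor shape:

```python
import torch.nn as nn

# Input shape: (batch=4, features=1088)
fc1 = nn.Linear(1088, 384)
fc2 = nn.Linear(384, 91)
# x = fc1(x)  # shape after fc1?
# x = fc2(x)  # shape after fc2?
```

Input: (4, 1088) -> after fc1: (4, 384) -> Output: (4, 91)

Answer: (4, 91)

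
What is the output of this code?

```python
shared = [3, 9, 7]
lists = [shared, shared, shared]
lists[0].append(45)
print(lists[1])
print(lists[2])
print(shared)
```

Key concept: list of same reference.
Step by step:
`shared = [3, 9, 7]` → shared = [3, 9, 7]
`lists = [shared, shared, shared]` → lists = [[3, 9, 7], [3, 9, 7], [3, 9, 7]]
`lists[0].append(45)` → shared = [3, 9, 7, 45]; lists = [[3, 9, 7, 45], [3, 9, 7, 45], [3, 9, 7, 45]]
`print(lists[1])` → prints [3, 9, 7, 45]
`print(lists[2])` → prints [3, 9, 7, 45]
`print(shared)` → prints [3, 9, 7, 45]

Answer:
[3, 9, 7, 45]
[3, 9, 7, 45]
[3, 9, 7, 45]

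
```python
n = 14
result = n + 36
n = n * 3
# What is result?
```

Trace:
`n = 14` → n = 14
`result = n + 36` → result = 50
`n = n * 3` → n = 42
So result = 50

Answer: 50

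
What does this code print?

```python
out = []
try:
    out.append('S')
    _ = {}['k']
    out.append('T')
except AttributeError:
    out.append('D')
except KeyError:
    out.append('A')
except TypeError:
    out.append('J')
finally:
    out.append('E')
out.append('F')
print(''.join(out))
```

Execution trace: 'S' (try body) → 'A' (except KeyError) → 'E' (finally) → 'F' (after the try/except). Output: SAEF

Answer: SAEF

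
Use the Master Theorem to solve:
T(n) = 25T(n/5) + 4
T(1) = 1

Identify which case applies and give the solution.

a=25, b=5, f(n)=4. log_5(25) = 2. Since c=0 < 2, Case 1 applies: T(n) = Θ(n^log_b(a)) = O(n^2).

Answer: O(n^2) - Case 1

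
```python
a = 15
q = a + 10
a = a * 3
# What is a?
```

Trace:
`a = 15` → a = 15
`q = a + 10` → q = 25
`a = a * 3` → a = 45
So a = 45

Answer: 45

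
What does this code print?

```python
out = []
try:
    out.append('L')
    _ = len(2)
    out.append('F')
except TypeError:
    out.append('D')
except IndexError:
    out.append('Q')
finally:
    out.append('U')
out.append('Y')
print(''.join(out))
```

Execution trace: 'L' (try body) → 'D' (except TypeError) → 'U' (finally) → 'Y' (after the try/except). Output: LDUY

Answer: LDUY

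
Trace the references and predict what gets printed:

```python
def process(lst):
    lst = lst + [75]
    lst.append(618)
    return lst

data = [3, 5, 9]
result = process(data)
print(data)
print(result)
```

Key concept: rebinding parameter vs mutation.
Step by step:
`data = [3, 5, 9]` → data = [3, 5, 9]
`result = process(data)` → result = [3, 5, 9, 75, 618]
`print(data)` → prints [3, 5, 9]
`print(result)` → prints [3, 5, 9, 75, 618]

Answer:
[3, 5, 9]
[3, 5, 9, 75, 618]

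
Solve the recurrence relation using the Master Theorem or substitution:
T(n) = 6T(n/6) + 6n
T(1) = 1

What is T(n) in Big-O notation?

By Master Theorem: a=6, b=6, f(n)=6n. Since log_6(6) = 1 and f(n) = Θ(n^1), Case 2 applies. T(n) = O(n log n).

Answer: O(n log n)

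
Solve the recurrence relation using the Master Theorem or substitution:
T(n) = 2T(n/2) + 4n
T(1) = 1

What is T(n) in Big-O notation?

By Master Theorem: a=2, b=2, f(n)=4n. Since log_2(2) = 1 and f(n) = Θ(n^1), Case 2 applies. T(n) = O(n log n).

Answer: O(n log n)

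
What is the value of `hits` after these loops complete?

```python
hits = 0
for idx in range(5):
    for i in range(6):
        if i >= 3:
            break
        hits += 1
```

Inner breaks at 3, outer runs 5 times
`hits` takes the values: 0 → 1 → 2 → 3 → 4 → 5 → 6 → 7 → 8 → 9 → 10 → 11 → 12 → 13 → 14 → 15

Answer: 15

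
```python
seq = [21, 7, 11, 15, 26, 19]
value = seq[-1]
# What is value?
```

Trace:
`seq = [21, 7, 11, 15, 26, 19]` → seq = [21, 7, 11, 15, 26, 19]
`value = seq[-1]` → value = 19
So value = 19

Answer: 19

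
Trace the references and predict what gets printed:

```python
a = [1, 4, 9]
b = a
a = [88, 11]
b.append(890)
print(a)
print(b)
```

Key concept: rebinding vs mutation: a is rebound to a new list, b still points at the original.
Step by step:
`a = [1, 4, 9]` → a = [1, 4, 9]
`b = a` → b = [1, 4, 9] (same object as a)
`a = [88, 11]` → a = [88, 11]
`b.append(890)` → b = [1, 4, 9, 890]
`print(a)` → prints [88, 11]
`print(b)` → prints [1, 4, 9, 890]

Answer:
[88, 11]
[1, 4, 9, 890]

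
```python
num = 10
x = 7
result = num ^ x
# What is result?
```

Trace:
`num = 10` → num = 10
`x = 7` → x = 7
`result = num ^ x` → result = 13
So result = 13

Answer: 13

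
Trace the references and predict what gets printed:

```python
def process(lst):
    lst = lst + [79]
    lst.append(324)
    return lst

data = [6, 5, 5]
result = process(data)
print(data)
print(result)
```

Key concept: rebinding parameter vs mutation.
Step by step:
`data = [6, 5, 5]` → data = [6, 5, 5]
`result = process(data)` → result = [6, 5, 5, 79, 324]
`print(data)` → prints [6, 5, 5]
`print(result)` → prints [6, 5, 5, 79, 324]

Answer:
[6, 5, 5]
[6, 5, 5, 79, 324]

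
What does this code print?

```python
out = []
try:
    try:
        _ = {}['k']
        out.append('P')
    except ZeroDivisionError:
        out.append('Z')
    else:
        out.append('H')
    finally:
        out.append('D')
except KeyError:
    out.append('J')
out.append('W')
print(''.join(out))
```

Execution trace: 'D' (finally) → 'J' (outer except KeyError) → 'W' (after the try/except). Output: DJW

Answer: DJW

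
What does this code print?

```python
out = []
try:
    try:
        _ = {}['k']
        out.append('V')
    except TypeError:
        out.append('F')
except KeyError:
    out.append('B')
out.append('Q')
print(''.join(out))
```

Execution trace: 'B' (outer except KeyError) → 'Q' (after the try/except). Output: BQ

Answer: BQ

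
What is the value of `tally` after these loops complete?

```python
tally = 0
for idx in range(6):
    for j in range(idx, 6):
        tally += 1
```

Upper triangle: 6 + 5 + ... + 1
`tally` takes the values: 0 → 1 → 2 → 3 → 4 → 5 → 6 → 7 → 8 → 9 → 10 → 11 → 12 → 13 → 14 → 15 → 16 → 17 → 18 → 19 → 20 → 21

Answer: 21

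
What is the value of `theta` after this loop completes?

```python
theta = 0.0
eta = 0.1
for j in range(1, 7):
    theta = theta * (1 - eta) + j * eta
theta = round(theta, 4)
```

Moving average with lr=0.1
`theta` takes the values: 0.0 → 0.1 → 0.29 → 0.561 → 0.9049 → 1.31441 → 1.782969 → 1.783

Answer: 1.783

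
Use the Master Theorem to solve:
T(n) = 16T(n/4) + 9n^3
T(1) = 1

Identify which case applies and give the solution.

a=16, b=4, f(n)=9n^3. log_4(16) = 2. Since c=3 > 2 and the regularity condition holds (16(n/4)^3 = (16/4^3)n^3 with 16/4^3 < 1), Case 3 applies: T(n) = Θ(f(n)) = O(n^3).

Answer: O(n^3) - Case 3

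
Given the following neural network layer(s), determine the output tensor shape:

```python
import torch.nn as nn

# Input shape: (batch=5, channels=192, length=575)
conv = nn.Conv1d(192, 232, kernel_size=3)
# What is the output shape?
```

Input: (5, 192, 575) -> Output: (5, 232, 573)

Answer: (5, 232, 573)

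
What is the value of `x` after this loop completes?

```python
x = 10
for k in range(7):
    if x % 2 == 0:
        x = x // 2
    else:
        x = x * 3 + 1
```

Collatz-style transformation from 10
`x` takes the values: 10 → 5 → 16 → 8 → 4 → 2 → 1 → 4

Answer: 4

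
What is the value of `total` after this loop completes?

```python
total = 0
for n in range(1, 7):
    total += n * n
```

Sum of squares 1² to 6² = 91
`total` takes the values: 0 → 1 → 5 → 14 → 30 → 55 → 91

Answer: 91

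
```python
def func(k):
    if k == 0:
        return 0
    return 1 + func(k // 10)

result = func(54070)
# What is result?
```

Count of digits of 54070: 5

Answer: 5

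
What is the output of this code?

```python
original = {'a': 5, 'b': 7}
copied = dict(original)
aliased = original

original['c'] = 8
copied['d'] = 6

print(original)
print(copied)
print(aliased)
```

Key concept: dict() creates copy, assignment creates alias.
Step by step:
`original = {'a': 5, 'b': 7}` → original = {'a': 5, 'b': 7}
`copied = dict(original)` → copied = {'a': 5, 'b': 7}
`aliased = original` → aliased = {'a': 5, 'b': 7} (same object as original)
`original['c'] = 8` → original = {'a': 5, 'b': 7, 'c': 8} (same object as aliased); aliased = {'a': 5, 'b': 7, 'c': 8} (same object as original)
`copied['d'] = 6` → copied = {'a': 5, 'b': 7, 'd': 6}
`print(original)` → prints {'a': 5, 'b': 7, 'c': 8}
`print(copied)` → prints {'a': 5, 'b': 7, 'd': 6}
`print(aliased)` → prints {'a': 5, 'b': 7, 'c': 8}

Answer:
{'a': 5, 'b': 7, 'c': 8}
{'a': 5, 'b': 7, 'd': 6}
{'a': 5, 'b': 7, 'c': 8}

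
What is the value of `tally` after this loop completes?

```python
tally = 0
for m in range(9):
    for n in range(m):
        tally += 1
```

Triangle number: 0+1+2+...+8
`tally` takes the values: 0 → 1 → 2 → 3 → 4 → 5 → 6 → 7 → 8 → 9 → 10 → 11 → 12 → 13 → 14 → 15 → 16 → 17 → 18 → 19 → 20 → 21 → 22 → 23 → 24 → 25 → 26 → 27 → 28 → 29 → 30 → 31 → 32 → 33 → 34 → 35 → 36

Answer: 36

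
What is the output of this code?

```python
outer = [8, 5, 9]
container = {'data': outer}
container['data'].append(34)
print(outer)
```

Key concept: dict holds reference to list.
Step by step:
`outer = [8, 5, 9]` → outer = [8, 5, 9]
`container = {'data': outer}` → container = {'data': [8, 5, 9]}
`container['data'].append(34)` → outer = [8, 5, 9, 34]; container = {'data': [8, 5, 9, 34]}
`print(outer)` → prints [8, 5, 9, 34]

Answer: [8, 5, 9, 34]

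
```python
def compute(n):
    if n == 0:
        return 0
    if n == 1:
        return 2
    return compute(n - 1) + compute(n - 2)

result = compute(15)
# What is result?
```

Build up from base cases: compute(0)=0, compute(1)=2, compute(2)=2, compute(3)=4, compute(4)=6, compute(5)=10, compute(6)=16, ..., compute(15)=1220

Answer: 1220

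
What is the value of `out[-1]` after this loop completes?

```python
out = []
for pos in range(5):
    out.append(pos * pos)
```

Last element of squares 0 to 4
`out` takes the values: [] → [0] → [0, 1] → [0, 1, 4] → [0, 1, 4, 9] → [0, 1, 4, 9, 16]
So `out[-1]` = 16

Answer: 16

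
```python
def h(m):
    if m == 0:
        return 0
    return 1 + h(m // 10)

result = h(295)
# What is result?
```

Count of digits of 295: 3

Answer: 3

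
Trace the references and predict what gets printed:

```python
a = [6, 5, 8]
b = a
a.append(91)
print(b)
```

Key concept: basic list aliasing.
Step by step:
`a = [6, 5, 8]` → a = [6, 5, 8]
`b = a` → b = [6, 5, 8] (same object as a)
`a.append(91)` → a = [6, 5, 8, 91] (same object as b); b = [6, 5, 8, 91] (same object as a)
`print(b)` → prints [6, 5, 8, 91]

Answer: [6, 5, 8, 91]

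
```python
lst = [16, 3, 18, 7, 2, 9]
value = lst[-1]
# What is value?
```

Trace:
`lst = [16, 3, 18, 7, 2, 9]` → lst = [16, 3, 18, 7, 2, 9]
`value = lst[-1]` → value = 9
So value = 9

Answer: 9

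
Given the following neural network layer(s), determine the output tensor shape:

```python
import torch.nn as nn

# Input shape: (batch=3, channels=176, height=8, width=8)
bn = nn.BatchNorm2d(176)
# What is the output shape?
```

Input: (3, 176, 8, 8) -> Output: (3, 176, 8, 8)

Answer: (3, 176, 8, 8)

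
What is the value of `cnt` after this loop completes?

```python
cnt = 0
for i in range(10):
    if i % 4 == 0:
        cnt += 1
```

Count numbers divisible by 4 in range(10)
`cnt` takes the values: 0 → 1 → 2 → 3

Answer: 3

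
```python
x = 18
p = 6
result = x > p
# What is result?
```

Trace:
`x = 18` → x = 18
`p = 6` → p = 6
`result = x > p` → result = True
So result = True

Answer: True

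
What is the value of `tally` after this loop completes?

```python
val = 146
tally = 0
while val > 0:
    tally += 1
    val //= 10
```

Count digits by repeated division by 10
`tally` takes the values: 0 → 1 → 2 → 3

Answer: 3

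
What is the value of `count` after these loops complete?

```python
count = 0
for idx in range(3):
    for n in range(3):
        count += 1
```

3 * 3 = 9
`count` takes the values: 0 → 1 → 2 → 3 → 4 → 5 → 6 → 7 → 8 → 9

Answer: 9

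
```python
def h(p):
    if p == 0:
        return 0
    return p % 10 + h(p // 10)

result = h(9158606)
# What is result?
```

Sum of digits of 9158606: 6 + 0 + 6 + 8 + 5 + 1 + 9 = 35

Answer: 35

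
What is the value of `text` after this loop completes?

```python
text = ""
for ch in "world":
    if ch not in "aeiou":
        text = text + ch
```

Remove vowels from 'world'
`text` takes the values: "" → "w" → "wr" → "wrl" → "wrld"

Answer: "wrld"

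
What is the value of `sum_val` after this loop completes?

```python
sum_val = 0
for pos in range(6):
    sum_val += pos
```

Sum of 0 to 5 = 15
`sum_val` takes the values: 0 → 1 → 3 → 6 → 10 → 15

Answer: 15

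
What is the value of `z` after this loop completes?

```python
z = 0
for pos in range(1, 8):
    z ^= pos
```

XOR of 1 to 7
`z` takes the values: 0 → 1 → 3 → 0 → 4 → 1 → 7 → 0

Answer: 0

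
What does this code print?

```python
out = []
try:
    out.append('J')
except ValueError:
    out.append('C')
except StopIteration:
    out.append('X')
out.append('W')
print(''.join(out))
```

Execution trace: 'J' (try body, no exception) → 'W' (after the try/except). Output: JW

Answer: JW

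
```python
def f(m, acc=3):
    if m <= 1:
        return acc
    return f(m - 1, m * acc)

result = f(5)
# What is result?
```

Accumulator trace (n, acc): (5, 3) -> (4, 15) -> (3, 60) -> (2, 180) -> (1, 360) -> return 360

Answer: 360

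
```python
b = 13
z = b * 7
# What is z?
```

Trace:
`b = 13` → b = 13
`z = b * 7` → z = 91
So z = 91

Answer: 91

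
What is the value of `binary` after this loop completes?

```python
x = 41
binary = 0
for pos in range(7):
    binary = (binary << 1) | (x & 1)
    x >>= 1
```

Reverse lowest 7 bits of 41
`binary` takes the values: 0 → 1 → 2 → 4 → 9 → 18 → 37 → 74

Answer: 74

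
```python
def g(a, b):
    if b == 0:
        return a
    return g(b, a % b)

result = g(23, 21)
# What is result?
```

g(23, 21) -> g(21, 2) -> g(2, 1) -> g(1, 0) -> 1

Answer: 1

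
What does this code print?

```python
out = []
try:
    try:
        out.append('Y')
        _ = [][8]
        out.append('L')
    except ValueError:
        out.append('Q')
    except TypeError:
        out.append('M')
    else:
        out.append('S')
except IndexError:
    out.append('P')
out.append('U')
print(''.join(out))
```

Execution trace: 'Y' (inner try body) → 'P' (outer except IndexError) → 'U' (after the try/except). Output: YPU

Answer: YPU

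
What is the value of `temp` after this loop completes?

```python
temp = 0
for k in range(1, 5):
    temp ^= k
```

XOR of 1 to 4
`temp` takes the values: 0 → 1 → 3 → 0 → 4

Answer: 4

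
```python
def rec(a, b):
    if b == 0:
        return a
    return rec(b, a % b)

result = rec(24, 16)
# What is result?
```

rec(24, 16) -> rec(16, 8) -> rec(8, 0) -> 8

Answer: 8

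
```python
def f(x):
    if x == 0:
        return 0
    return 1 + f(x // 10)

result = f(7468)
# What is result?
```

Count of digits of 7468: 4

Answer: 4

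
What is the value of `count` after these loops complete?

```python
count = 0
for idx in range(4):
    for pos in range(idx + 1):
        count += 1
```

Triangle: 1 + 2 + ... + 4
`count` takes the values: 0 → 1 → 2 → 3 → 4 → 5 → 6 → 7 → 8 → 9 → 10

Answer: 10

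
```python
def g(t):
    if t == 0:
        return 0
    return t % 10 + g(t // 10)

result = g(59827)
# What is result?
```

Sum of digits of 59827: 7 + 2 + 8 + 9 + 5 = 31

Answer: 31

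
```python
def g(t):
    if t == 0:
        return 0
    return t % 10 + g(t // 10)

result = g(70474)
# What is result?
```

Sum of digits of 70474: 4 + 7 + 4 + 0 + 7 = 22

Answer: 22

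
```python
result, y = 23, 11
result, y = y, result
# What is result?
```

Trace:
`result, y = 23, 11` → result = 23; y = 11
`result, y = y, result` → result = 11; y = 23
So result = 11

Answer: 11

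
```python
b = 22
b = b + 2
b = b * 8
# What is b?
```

Trace:
`b = 22` → b = 22
`b = b + 2` → b = 24
`b = b * 8` → b = 192
So b = 192

Answer: 192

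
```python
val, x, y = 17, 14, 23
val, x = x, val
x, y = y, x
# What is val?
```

Trace:
`val, x, y = 17, 14, 23` → val = 17; x = 14; y = 23
`val, x = x, val` → val = 14; x = 17
`x, y = y, x` → x = 23; y = 17
So val = 14

Answer: 14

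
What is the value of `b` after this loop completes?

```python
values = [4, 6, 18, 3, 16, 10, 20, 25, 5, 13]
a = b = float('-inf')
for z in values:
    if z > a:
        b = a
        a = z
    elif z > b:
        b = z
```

Second largest (with repeats) in [4, 6, 18, 3, 16, 10, 20, 25, 5, 13]
`b` takes the values: -inf → 4 → 6 → 16 → 18 → 20

Answer: 20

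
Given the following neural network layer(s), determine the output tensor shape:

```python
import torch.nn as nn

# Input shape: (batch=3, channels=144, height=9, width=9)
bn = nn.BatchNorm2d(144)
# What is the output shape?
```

Input: (3, 144, 9, 9) -> Output: (3, 144, 9, 9)

Answer: (3, 144, 9, 9)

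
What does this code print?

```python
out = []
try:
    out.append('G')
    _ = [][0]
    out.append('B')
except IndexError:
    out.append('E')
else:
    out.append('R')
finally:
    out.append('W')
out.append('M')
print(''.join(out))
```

Execution trace: 'G' (try body) → 'E' (except IndexError) → 'W' (finally) → 'M' (after the try/except). Output: GEWM

Answer: GEWM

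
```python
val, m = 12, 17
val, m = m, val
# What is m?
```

Trace:
`val, m = 12, 17` → val = 12; m = 17
`val, m = m, val` → val = 17; m = 12
So m = 12

Answer: 12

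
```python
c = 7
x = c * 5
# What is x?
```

Trace:
`c = 7` → c = 7
`x = c * 5` → x = 35
So x = 35

Answer: 35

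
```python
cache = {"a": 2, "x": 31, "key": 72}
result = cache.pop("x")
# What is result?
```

Trace:
`cache = {"a": 2, "x": 31, "key": 72}` → cache = {'a': 2, 'x': 31, 'key': 72}
`result = cache.pop("x")` → cache = {'a': 2, 'key': 72}; result = 31
So result = 31

Answer: 31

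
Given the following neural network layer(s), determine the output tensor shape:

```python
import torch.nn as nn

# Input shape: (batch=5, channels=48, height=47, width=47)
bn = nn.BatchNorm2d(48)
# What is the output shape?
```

Input: (5, 48, 47, 47) -> Output: (5, 48, 47, 47)

Answer: (5, 48, 47, 47)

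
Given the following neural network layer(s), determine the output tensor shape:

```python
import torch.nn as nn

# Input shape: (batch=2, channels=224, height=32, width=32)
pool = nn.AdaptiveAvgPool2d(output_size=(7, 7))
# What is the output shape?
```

Input: (2, 224, 32, 32) -> Output: (2, 224, 7, 7)

Answer: (2, 224, 7, 7)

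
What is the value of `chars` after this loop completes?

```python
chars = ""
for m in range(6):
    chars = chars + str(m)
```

Concatenate digits 0 to 5
`chars` takes the values: "" → "0" → "01" → "012" → "0123" → "01234" → "012345"

Answer: "012345"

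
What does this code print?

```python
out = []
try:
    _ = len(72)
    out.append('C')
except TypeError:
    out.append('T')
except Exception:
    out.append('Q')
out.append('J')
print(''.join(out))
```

Execution trace: 'T' (except TypeError) → 'J' (after the try/except). Output: TJ

Answer: TJ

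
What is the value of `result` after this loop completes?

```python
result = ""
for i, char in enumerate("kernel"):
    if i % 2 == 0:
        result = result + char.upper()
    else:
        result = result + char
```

Uppercase even positions in 'kernel'
`result` takes the values: "" → "K" → "Ke" → "KeR" → "KeRn" → "KeRnE" → "KeRnEl"

Answer: "KeRnEl"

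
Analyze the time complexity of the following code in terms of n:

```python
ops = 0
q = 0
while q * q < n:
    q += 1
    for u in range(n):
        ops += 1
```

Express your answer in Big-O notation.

Each loop level contributes: √n × n. Multiplying the contributions gives O(n√n).

Answer: O(n√n)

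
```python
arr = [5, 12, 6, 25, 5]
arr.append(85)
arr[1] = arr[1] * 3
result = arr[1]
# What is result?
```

Trace:
`arr = [5, 12, 6, 25, 5]` → arr = [5, 12, 6, 25, 5]
`arr.append(85)` → arr = [5, 12, 6, 25, 5, 85]
`arr[1] = arr[1] * 3` → arr = [5, 36, 6, 25, 5, 85]
`result = arr[1]` → result = 36
So result = 36

Answer: 36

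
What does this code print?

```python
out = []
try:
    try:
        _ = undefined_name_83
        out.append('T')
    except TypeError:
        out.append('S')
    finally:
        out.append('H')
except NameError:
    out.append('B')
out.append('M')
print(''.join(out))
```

Execution trace: 'H' (finally) → 'B' (outer except NameError) → 'M' (after the try/except). Output: HBM

Answer: HBM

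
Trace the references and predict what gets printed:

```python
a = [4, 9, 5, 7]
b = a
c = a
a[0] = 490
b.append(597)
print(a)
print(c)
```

Key concept: multiple aliases.
Step by step:
`a = [4, 9, 5, 7]` → a = [4, 9, 5, 7]
`b = a` → b = [4, 9, 5, 7] (same object as a)
`c = a` → c = [4, 9, 5, 7] (same object as a, b)
`a[0] = 490` → a = [490, 9, 5, 7] (same object as b, c); b = [490, 9, 5, 7] (same object as a, c); c = [490, 9, 5, 7] (same object as a, b)
`b.append(597)` → a = [490, 9, 5, 7, 597] (same object as b, c); b = [490, 9, 5, 7, 597] (same object as a, c); c = [490, 9, 5, 7, 597] (same object as a, b)
`print(a)` → prints [490, 9, 5, 7, 597]
`print(c)` → prints [490, 9, 5, 7, 597]

Answer:
[490, 9, 5, 7, 597]
[490, 9, 5, 7, 597]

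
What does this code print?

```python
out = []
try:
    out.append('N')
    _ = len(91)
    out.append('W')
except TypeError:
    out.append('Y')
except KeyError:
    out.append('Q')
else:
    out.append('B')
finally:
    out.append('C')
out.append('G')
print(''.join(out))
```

Execution trace: 'N' (try body) → 'Y' (except TypeError) → 'C' (finally) → 'G' (after the try/except). Output: NYCG

Answer: NYCG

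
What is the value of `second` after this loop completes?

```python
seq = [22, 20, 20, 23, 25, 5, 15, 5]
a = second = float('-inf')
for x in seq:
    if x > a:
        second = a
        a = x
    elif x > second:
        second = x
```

Second largest (with repeats) in [22, 20, 20, 23, 25, 5, 15, 5]
`second` takes the values: -inf → 20 → 22 → 23

Answer: 23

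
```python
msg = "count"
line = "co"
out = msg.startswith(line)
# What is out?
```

Trace:
`msg = "count"` → msg = 'count'
`line = "co"` → line = 'co'
`out = msg.startswith(line)` → out = True
So out = True

Answer: True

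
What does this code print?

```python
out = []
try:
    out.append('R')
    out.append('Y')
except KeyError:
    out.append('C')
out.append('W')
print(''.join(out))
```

Execution trace: 'R' (try body) → 'Y' (try body, no exception) → 'W' (after the try/except). Output: RYW

Answer: RYW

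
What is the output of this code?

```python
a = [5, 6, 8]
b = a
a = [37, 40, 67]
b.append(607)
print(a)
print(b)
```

Key concept: rebinding vs mutation: a is rebound to a new list, b still points at the original.
Step by step:
`a = [5, 6, 8]` → a = [5, 6, 8]
`b = a` → b = [5, 6, 8] (same object as a)
`a = [37, 40, 67]` → a = [37, 40, 67]
`b.append(607)` → b = [5, 6, 8, 607]
`print(a)` → prints [37, 40, 67]
`print(b)` → prints [5, 6, 8, 607]

Answer:
[37, 40, 67]
[5, 6, 8, 607]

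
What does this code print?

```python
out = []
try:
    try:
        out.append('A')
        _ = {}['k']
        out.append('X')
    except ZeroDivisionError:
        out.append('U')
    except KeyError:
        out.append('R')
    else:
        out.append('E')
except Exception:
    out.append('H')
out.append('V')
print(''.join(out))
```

Execution trace: 'A' (inner try body) → 'R' (inner except KeyError) → 'V' (after the try/except). Output: ARV

Answer: ARV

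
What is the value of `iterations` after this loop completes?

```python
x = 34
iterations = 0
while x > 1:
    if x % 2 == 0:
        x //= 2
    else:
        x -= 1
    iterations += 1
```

Steps to reduce 34 to 1
`iterations` takes the values: 0 → 1 → 2 → 3 → 4 → 5 → 6

Answer: 6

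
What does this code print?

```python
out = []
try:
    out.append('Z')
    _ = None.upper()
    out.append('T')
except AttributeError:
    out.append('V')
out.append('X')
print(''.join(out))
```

Execution trace: 'Z' (try body) → 'V' (except AttributeError) → 'X' (after the try/except). Output: ZVX

Answer: ZVX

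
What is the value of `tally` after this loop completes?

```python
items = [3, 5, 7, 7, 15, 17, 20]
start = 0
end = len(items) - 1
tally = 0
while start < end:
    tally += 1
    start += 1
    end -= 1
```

Iterations until pointers meet (list length 7)
`tally` takes the values: 0 → 1 → 2 → 3

Answer: 3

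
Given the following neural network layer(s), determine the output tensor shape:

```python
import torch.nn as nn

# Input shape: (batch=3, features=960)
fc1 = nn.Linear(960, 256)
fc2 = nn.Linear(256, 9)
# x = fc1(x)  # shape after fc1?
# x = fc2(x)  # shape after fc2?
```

Input: (3, 960) -> after fc1: (3, 256) -> Output: (3, 9)

Answer: (3, 9)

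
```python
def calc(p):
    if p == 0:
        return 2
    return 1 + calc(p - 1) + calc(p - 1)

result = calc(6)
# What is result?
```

calc(p) = 1 + 2·calc(p-1), calc(0)=2. Closed form: (2+1)·2^6 - 1 = 191.

Answer: 191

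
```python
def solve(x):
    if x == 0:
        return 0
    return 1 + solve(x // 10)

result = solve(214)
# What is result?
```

Count of digits of 214: 3

Answer: 3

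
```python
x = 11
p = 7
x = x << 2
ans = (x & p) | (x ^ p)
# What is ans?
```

Trace:
`x = 11` → x = 11
`p = 7` → p = 7
`x = x << 2` → x = 44
`ans = (x & p) | (x ^ p)` → ans = 47
So ans = 47

Answer: 47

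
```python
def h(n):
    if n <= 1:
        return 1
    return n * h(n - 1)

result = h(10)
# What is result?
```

h(10) = 10 * 9 * 8 * 7 * 6 * 5 * 4 * 3 * 2 * 1 = 3628800

Answer: 3628800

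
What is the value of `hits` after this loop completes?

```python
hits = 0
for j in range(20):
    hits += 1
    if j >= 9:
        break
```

Loop breaks when j reaches 9, hits is 10
`hits` takes the values: 0 → 1 → 2 → 3 → 4 → 5 → 6 → 7 → 8 → 9 → 10

Answer: 10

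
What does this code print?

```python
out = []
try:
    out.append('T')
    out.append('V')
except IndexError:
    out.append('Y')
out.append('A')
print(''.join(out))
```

Execution trace: 'T' (try body) → 'V' (try body, no exception) → 'A' (after the try/except). Output: TVA

Answer: TVA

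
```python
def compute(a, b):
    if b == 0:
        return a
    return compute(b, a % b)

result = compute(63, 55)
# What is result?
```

compute(63, 55) -> compute(55, 8) -> compute(8, 7) -> compute(7, 1) -> compute(1, 0) -> 1

Answer: 1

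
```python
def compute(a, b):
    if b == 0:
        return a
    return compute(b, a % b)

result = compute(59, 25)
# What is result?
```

compute(59, 25) -> compute(25, 9) -> compute(9, 7) -> compute(7, 2) -> compute(2, 1) -> compute(1, 0) -> 1

Answer: 1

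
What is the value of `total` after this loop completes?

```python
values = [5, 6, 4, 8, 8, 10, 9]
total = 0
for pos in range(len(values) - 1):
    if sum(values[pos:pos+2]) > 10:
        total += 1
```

Count windows with sum > 10
`total` takes the values: 0 → 1 → 2 → 3 → 4 → 5

Answer: 5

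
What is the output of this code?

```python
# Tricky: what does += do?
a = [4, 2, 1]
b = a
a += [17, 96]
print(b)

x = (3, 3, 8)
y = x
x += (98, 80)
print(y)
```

Key concept: += behavior differs for mutable vs immutable.
Step by step:
`a = [4, 2, 1]` → a = [4, 2, 1]
`b = a` → b = [4, 2, 1] (same object as a)
`a += [17, 96]` → a = [4, 2, 1, 17, 96] (same object as b); b = [4, 2, 1, 17, 96] (same object as a)
`print(b)` → prints [4, 2, 1, 17, 96]
`x = (3, 3, 8)` → x = (3, 3, 8)
`y = x` → y = (3, 3, 8)
`x += (98, 80)` → x = (3, 3, 8, 98, 80)
`print(y)` → prints (3, 3, 8)

Answer:
[4, 2, 1, 17, 96]
(3, 3, 8)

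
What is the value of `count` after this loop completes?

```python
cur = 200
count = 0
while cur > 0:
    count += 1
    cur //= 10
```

Count digits by repeated division by 10
`count` takes the values: 0 → 1 → 2 → 3

Answer: 3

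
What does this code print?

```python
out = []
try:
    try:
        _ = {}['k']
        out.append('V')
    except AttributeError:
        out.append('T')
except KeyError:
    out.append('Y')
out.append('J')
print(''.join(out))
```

Execution trace: 'Y' (outer except KeyError) → 'J' (after the try/except). Output: YJ

Answer: YJ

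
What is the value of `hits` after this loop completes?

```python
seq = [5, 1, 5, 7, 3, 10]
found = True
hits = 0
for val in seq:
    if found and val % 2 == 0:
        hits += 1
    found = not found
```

Count even values at even positions
`hits` takes the values: 0

Answer: 0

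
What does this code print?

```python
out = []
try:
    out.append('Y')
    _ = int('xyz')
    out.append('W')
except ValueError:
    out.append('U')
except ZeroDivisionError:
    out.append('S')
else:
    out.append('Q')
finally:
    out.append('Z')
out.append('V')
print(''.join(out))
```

Execution trace: 'Y' (try body) → 'U' (except ValueError) → 'Z' (finally) → 'V' (after the try/except). Output: YUZV

Answer: YUZV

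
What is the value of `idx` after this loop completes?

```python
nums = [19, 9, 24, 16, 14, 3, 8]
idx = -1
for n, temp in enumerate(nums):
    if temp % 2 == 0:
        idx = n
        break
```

First even number index in [19, 9, 24, 16, 14, 3, 8]
`idx` takes the values: -1 → 2

Answer: 2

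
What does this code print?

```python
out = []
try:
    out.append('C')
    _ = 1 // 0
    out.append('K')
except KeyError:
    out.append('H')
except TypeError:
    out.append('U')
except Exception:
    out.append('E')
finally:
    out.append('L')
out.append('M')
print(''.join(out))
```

Execution trace: 'C' (try body) → 'E' (except Exception) → 'L' (finally) → 'M' (after the try/except). Output: CELM

Answer: CELM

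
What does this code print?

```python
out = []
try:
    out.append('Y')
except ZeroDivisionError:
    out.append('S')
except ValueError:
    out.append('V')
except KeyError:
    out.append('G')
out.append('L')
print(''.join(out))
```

Execution trace: 'Y' (try body, no exception) → 'L' (after the try/except). Output: YL

Answer: YL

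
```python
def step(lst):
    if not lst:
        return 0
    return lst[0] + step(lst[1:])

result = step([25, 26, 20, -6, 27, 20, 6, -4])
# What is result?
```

25 + 26 + 20 + (-6) + 27 + 20 + 6 + (-4) + 0 = 114

Answer: 114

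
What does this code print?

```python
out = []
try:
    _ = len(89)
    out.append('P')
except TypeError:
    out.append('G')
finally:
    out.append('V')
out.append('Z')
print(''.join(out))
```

Execution trace: 'G' (except TypeError) → 'V' (finally) → 'Z' (after the try/except). Output: GVZ

Answer: GVZ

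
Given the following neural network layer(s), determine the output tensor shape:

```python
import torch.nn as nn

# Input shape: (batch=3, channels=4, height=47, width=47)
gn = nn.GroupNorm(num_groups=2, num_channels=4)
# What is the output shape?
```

Input: (3, 4, 47, 47) -> Output: (3, 4, 47, 47)

Answer: (3, 4, 47, 47)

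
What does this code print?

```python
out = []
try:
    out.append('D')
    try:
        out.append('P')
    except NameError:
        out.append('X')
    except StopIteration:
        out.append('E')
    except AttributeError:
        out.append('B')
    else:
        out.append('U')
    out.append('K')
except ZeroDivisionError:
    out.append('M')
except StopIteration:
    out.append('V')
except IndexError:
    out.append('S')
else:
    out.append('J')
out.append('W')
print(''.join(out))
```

Execution trace: 'D' (try body) → 'P' (inner try body, no exception) → 'U' (inner else) → 'K' (try body, no exception) → 'J' (else) → 'W' (after the try/except). Output: DPUKJW

Answer: DPUKJW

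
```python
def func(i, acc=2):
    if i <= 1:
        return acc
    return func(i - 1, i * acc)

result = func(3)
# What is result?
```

Accumulator trace (n, acc): (3, 2) -> (2, 6) -> (1, 12) -> return 12

Answer: 12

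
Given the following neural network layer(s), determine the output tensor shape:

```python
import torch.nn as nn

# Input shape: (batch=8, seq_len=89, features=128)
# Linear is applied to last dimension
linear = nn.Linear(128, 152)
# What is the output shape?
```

Input: (8, 89, 128) -> Output: (8, 89, 152)

Answer: (8, 89, 152)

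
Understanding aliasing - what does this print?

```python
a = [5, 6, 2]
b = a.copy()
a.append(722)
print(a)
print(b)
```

Key concept: list.copy() creates independent copy.
Step by step:
`a = [5, 6, 2]` → a = [5, 6, 2]
`b = a.copy()` → b = [5, 6, 2]
`a.append(722)` → a = [5, 6, 2, 722]
`print(a)` → prints [5, 6, 2, 722]
`print(b)` → prints [5, 6, 2]

Answer:
[5, 6, 2, 722]
[5, 6, 2]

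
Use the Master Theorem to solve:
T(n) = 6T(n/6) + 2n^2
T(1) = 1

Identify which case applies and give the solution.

a=6, b=6, f(n)=2n^2. log_6(6) = 1. Since c=2 > 1 and the regularity condition holds (6(n/6)^2 = (6/6^2)n^2 with 6/6^2 < 1), Case 3 applies: T(n) = Θ(f(n)) = O(n^2).

Answer: O(n^2) - Case 3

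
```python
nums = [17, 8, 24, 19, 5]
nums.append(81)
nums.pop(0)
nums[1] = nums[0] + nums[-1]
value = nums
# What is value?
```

Trace:
`nums = [17, 8, 24, 19, 5]` → nums = [17, 8, 24, 19, 5]
`nums.append(81)` → nums = [17, 8, 24, 19, 5, 81]
`nums.pop(0)` → nums = [8, 24, 19, 5, 81]
`nums[1] = nums[0] + nums[-1]` → nums = [8, 89, 19, 5, 81]
`value = nums` → value = [8, 89, 19, 5, 81]
So value = [8, 89, 19, 5, 81]

Answer: [8, 89, 19, 5, 81]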